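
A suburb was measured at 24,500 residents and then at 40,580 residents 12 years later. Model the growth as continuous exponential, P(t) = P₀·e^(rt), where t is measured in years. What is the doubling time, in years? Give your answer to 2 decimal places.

r = ln(40580/24500) / 12 = ln(1.65633) / 12 ≈ 0.04205 per year
doubling time = ln 2 / |r| = 0.69315 / 0.04205

doubling time ≈ 16.48 years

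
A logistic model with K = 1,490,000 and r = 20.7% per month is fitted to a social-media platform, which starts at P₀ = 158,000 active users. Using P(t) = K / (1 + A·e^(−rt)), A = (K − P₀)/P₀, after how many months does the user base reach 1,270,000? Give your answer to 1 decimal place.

A = (1490000 − 158000)/158000 = 8.43038
1270000 = 1490000/(1 + 8.43038·e^(−0.207t)) → 1 + 8.43038·e^(−0.207t) = 1.17323
e^(−0.207t) = 0.020548 → t = ln(48.66628)/0.207 = 3.88499/0.207

t ≈ 18.8 months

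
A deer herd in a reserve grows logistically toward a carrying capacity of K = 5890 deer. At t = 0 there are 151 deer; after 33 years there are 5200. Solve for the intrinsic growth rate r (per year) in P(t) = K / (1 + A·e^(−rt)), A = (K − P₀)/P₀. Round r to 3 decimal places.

r ≈ 0.171 per year

A = (5890 − 151)/151 = 38.00662
5200 = 5890/(1 + 38.00662·e^(−r·33)) → e^(−33r) = (1.13269 − 1)/38.00662 = 0.003491
r = −ln(0.003491)/33 = 5.65748/33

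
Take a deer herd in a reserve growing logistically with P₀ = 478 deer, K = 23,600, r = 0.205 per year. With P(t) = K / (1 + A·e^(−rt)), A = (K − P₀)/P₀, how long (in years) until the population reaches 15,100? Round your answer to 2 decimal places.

t ≈ 21.72 years

A = (23600 − 478)/478 = 48.37238
15100 = 23600/(1 + 48.37238·e^(−0.205t)) → 1 + 48.37238·e^(−0.205t) = 1.56291
e^(−0.205t) = 0.011637 → t = ln(85.93212)/0.205 = 4.45356/0.205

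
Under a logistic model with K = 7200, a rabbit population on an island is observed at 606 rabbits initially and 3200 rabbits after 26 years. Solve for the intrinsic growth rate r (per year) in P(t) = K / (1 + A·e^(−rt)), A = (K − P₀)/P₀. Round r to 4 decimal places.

r ≈ 0.0832 per year

A = (7200 − 606)/606 = 10.88119
3200 = 7200/(1 + 10.88119·e^(−r·26)) → e^(−26r) = (2.25 − 1)/10.88119 = 0.114877
r = −ln(0.114877)/26 = 2.16389/26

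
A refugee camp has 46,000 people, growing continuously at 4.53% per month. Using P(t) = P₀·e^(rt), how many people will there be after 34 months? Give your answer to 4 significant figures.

≈ 214,600 people

P(34) = 46000 · e^(0.0453·34) = 46000 · e^(1.5402)
= 46000 · 4.66552 ≈ 214614.07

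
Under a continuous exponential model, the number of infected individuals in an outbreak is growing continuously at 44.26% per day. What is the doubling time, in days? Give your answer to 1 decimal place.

doubling time = ln(2) / |r| = 0.69315 / 0.4426

doubling time ≈ 1.6 days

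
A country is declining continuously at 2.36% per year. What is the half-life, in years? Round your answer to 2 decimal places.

half-life = ln(2) / |r| = 0.69315 / 0.0236

half-life ≈ 29.37 years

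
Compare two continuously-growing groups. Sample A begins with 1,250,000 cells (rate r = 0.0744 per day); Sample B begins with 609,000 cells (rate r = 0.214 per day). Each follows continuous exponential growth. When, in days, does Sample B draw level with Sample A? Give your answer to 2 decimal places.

1250000·e^(0.0744t) = 609000·e^(0.214t)
1250000/609000 = e^((0.214 − 0.0744)t) → ln(2.05255) = 0.1396·t
t = 0.71908 / 0.1396

t ≈ 5.15 days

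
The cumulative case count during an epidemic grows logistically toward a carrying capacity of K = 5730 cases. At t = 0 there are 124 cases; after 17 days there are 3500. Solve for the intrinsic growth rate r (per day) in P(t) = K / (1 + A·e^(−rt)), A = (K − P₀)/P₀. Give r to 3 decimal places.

r ≈ 0.251 per day

A = (5730 − 124)/124 = 45.20968
3500 = 5730/(1 + 45.20968·e^(−r·17)) → e^(−17r) = (1.63714 − 1)/45.20968 = 0.014093
r = −ln(0.014093)/17 = 4.26207/17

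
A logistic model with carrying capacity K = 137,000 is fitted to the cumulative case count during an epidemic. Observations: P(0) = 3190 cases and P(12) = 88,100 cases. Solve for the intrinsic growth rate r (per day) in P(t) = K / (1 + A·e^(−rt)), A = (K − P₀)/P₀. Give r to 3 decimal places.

r ≈ 0.360 per day

A = (137000 − 3190)/3190 = 41.94671
88100 = 137000/(1 + 41.94671·e^(−r·12)) → e^(−12r) = (1.55505 − 1)/41.94671 = 0.013232
r = −ln(0.013232)/12 = 4.3251/12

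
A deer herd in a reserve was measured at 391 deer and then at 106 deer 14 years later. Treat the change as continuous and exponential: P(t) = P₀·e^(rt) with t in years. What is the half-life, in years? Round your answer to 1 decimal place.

half-life ≈ 7.4 years

r = ln(106/391) / 14 = ln(0.2711) / 14 ≈ -0.093233 per year
half-life = ln 2 / |r| = 0.69315 / 0.093233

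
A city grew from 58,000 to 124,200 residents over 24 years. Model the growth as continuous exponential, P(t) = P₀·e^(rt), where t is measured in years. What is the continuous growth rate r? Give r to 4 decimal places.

r ≈ 0.0317 per year

124200 = 58000 · e^(r·24)
e^(24r) = 124200/58000 = 2.14138
r = ln(2.14138) / 24 = 0.76145 / 24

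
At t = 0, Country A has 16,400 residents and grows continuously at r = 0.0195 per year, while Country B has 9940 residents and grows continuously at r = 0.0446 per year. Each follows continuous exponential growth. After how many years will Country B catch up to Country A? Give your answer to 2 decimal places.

t ≈ 19.95 years

16400·e^(0.0195t) = 9940·e^(0.0446t)
16400/9940 = e^((0.0446 − 0.0195)t) → ln(1.6499) = 0.0251·t
t = 0.50071 / 0.0251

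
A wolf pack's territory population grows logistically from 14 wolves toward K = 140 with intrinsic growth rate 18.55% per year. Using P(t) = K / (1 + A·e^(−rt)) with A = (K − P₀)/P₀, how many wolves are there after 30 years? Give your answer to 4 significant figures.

A = (140 − 14)/14 = 9
P(30) = 140 / (1 + 9·e^(−0.1855·30)) = 140 / (1 + 9·0.00383)
= 140 / 1.03447 ≈ 135.34

≈ 135.3 wolves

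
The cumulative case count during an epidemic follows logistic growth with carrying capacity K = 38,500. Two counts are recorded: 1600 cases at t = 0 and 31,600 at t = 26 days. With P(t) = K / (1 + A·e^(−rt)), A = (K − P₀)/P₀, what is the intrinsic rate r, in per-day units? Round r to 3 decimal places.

r ≈ 0.179 per day

A = (38500 − 1600)/1600 = 23.0625
31600 = 38500/(1 + 23.0625·e^(−r·26)) → e^(−26r) = (1.21835 − 1)/23.0625 = 0.009468
r = −ln(0.009468)/26 = 4.65984/26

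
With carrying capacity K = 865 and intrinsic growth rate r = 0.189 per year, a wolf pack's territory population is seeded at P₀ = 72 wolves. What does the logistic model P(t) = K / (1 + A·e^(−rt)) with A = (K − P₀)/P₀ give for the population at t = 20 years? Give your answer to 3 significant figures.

≈ 691 wolves

A = (865 − 72)/72 = 11.01389
P(20) = 865 / (1 + 11.01389·e^(−0.189·20)) = 865 / (1 + 11.01389·0.022823)
= 865 / 1.25137 ≈ 691.24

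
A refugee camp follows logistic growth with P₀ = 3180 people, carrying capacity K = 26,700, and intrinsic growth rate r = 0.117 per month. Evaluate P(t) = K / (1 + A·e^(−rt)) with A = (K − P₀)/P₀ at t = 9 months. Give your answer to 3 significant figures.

A = (26700 − 3180)/3180 = 7.39623
P(9) = 26700 / (1 + 7.39623·e^(−0.117·9)) = 26700 / (1 + 7.39623·0.34889)
= 26700 / 3.58047 ≈ 7457.13

≈ 7,460 people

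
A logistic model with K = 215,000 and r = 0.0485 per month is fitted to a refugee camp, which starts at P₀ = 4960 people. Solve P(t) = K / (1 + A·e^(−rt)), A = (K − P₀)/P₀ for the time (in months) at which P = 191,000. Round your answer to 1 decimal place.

A = (215000 − 4960)/4960 = 42.34677
191000 = 215000/(1 + 42.34677·e^(−0.0485t)) → 1 + 42.34677·e^(−0.0485t) = 1.12565
e^(−0.0485t) = 0.002967 → t = ln(337.00974)/0.0485 = 5.82011/0.0485

t ≈ 120.0 months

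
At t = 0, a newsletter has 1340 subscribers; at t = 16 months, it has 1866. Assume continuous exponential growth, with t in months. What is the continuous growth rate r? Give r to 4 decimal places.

r ≈ 0.0207 per month

1866 = 1340 · e^(r·16)
e^(16r) = 1866/1340 = 1.39254
r = ln(1.39254) / 16 = 0.33113 / 16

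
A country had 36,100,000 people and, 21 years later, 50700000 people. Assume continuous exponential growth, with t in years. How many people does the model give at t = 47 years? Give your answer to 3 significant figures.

r = ln(50700000/36100000) / 21 ≈ 0.016173 per year
P(47) = 36100000 · e^(0.016173·47) = 36100000 · 2.13856 ≈ 77201892.16

≈ 77,200,000 people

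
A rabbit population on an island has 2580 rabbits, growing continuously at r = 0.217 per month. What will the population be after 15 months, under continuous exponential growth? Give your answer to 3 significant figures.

P(15) = 2580 · e^(0.217·15) = 2580 · e^(3.255)
= 2580 · 25.91961 ≈ 66872.61

≈ 66,900 rabbits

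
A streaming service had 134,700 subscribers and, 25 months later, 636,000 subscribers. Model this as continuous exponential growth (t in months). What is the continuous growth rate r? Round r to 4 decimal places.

r ≈ 0.0621 per month

636000 = 134700 · e^(r·25)
e^(25r) = 636000/134700 = 4.7216
r = ln(4.7216) / 25 = 1.55215 / 25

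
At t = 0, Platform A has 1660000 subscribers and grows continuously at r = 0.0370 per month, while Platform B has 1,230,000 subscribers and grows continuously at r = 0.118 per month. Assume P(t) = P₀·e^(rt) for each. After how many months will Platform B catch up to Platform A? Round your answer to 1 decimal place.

1660000·e^(0.037t) = 1230000·e^(0.118t)
1660000/1230000 = e^((0.118 − 0.037)t) → ln(1.34959) = 0.081·t
t = 0.2998 / 0.081

t ≈ 3.7 months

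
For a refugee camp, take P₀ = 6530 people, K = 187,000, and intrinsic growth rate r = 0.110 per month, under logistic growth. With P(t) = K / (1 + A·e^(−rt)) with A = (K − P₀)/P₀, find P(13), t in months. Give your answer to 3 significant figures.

A = (187000 − 6530)/6530 = 27.63706
P(13) = 187000 / (1 + 27.63706·e^(−0.11·13)) = 187000 / (1 + 27.63706·0.239309)
= 187000 / 7.61379 ≈ 24560.68

≈ 24,600 people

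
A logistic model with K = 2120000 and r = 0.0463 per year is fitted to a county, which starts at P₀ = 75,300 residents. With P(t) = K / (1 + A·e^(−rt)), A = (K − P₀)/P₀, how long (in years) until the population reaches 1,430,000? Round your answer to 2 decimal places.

A = (2120000 − 75300)/75300 = 27.15405
1430000 = 2120000/(1 + 27.15405·e^(−0.0463t)) → 1 + 27.15405·e^(−0.0463t) = 1.48252
e^(−0.0463t) = 0.01777 → t = ln(56.27579)/0.0463 = 4.03026/0.0463

t ≈ 87.05 years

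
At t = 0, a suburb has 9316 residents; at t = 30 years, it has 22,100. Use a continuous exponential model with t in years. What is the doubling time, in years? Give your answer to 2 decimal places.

doubling time ≈ 24.07 years

r = ln(22100/9316) / 30 = ln(2.37226) / 30 ≈ 0.028795 per year
doubling time = ln 2 / |r| = 0.69315 / 0.028795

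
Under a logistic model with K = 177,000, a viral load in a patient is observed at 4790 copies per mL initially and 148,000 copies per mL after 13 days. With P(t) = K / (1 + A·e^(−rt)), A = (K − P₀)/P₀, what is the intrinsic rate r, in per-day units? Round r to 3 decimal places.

r ≈ 0.401 per day

A = (177000 − 4790)/4790 = 35.95198
148000 = 177000/(1 + 35.95198·e^(−r·13)) → e^(−13r) = (1.19595 − 1)/35.95198 = 0.00545
r = −ln(0.00545)/13 = 5.2121/13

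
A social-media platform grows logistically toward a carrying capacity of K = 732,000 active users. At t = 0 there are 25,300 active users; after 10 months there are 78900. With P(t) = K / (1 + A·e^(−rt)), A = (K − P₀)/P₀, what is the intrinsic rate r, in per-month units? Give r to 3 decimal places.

r ≈ 0.122 per month

A = (732000 − 25300)/25300 = 27.93281
78900 = 732000/(1 + 27.93281·e^(−r·10)) → e^(−10r) = (9.27757 − 1)/27.93281 = 0.296339
r = −ln(0.296339)/10 = 1.21625/10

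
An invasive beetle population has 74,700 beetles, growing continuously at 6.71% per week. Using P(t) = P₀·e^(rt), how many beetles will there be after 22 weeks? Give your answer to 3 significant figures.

≈ 327,000 beetles

P(22) = 74700 · e^(0.0671·22) = 74700 · e^(1.4762)
= 74700 · 4.37628 ≈ 326908.43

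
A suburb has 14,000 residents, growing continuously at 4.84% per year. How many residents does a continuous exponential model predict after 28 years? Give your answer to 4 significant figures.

P(28) = 14000 · e^(0.0484·28) = 14000 · e^(1.3552)
= 14000 · 3.87754 ≈ 54285.51

≈ 54,290 residents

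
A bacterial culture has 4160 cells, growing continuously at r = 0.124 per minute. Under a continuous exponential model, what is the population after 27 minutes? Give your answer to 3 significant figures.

P(27) = 4160 · e^(0.124·27) = 4160 · e^(3.348)
= 4160 · 28.44579 ≈ 118334.47

≈ 118,000 cells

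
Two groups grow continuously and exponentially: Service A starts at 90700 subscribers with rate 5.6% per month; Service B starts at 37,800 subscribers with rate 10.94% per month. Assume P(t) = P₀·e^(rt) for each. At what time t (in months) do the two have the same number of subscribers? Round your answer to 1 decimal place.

90700·e^(0.056t) = 37800·e^(0.1094t)
90700/37800 = e^((0.1094 − 0.056)t) → ln(2.39947) = 0.0534·t
t = 0.87525 / 0.0534

t ≈ 16.4 months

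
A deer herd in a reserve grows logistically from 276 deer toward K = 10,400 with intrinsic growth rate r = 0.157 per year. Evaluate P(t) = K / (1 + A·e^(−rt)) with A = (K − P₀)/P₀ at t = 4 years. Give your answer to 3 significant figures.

≈ 505 deer

A = (10400 − 276)/276 = 36.68116
P(4) = 10400 / (1 + 36.68116·e^(−0.157·4)) = 10400 / (1 + 36.68116·0.533658)
= 10400 / 20.5752 ≈ 505.46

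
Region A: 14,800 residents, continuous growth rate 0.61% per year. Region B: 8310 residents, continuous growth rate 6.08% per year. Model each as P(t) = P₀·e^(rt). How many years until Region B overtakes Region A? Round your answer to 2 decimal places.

14800·e^(0.0061t) = 8310·e^(0.0608t)
14800/8310 = e^((0.0608 − 0.0061)t) → ln(1.78099) = 0.0547·t
t = 0.57717 / 0.0547

t ≈ 10.55 years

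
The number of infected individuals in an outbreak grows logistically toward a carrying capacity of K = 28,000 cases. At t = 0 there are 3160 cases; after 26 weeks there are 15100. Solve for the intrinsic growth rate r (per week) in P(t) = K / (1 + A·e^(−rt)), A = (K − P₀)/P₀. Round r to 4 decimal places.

r ≈ 0.0854 per week

A = (28000 − 3160)/3160 = 7.86076
15100 = 28000/(1 + 7.86076·e^(−r·26)) → e^(−26r) = (1.8543 − 1)/7.86076 = 0.10868
r = −ln(0.10868)/26 = 2.21935/26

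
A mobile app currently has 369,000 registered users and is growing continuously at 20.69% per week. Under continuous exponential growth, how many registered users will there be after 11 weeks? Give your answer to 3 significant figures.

P(11) = 369000 · e^(0.2069·11) = 369000 · e^(2.2759)
= 369000 · 9.73668 ≈ 3592834.21

≈ 3,590,000 registered users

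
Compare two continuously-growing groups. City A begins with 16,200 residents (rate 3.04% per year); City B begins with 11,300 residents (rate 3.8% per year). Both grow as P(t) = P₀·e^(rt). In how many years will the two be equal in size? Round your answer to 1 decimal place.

t ≈ 47.4 years

16200·e^(0.0304t) = 11300·e^(0.038t)
16200/11300 = e^((0.038 − 0.0304)t) → ln(1.43363) = 0.0076·t
t = 0.36021 / 0.0076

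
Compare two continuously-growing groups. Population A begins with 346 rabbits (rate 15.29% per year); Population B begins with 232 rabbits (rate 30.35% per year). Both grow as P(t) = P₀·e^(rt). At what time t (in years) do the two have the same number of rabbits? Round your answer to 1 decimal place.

346·e^(0.1529t) = 232·e^(0.3035t)
346/232 = e^((0.3035 − 0.1529)t) → ln(1.49138) = 0.1506·t
t = 0.3997 / 0.1506

t ≈ 2.7 years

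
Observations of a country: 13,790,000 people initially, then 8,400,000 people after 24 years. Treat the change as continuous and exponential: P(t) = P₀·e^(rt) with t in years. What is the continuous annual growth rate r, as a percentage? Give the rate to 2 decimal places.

r ≈ -2.07% per year

8400000 = 13790000 · e^(r·24)
e^(24r) = 8400000/13790000 = 0.60914
r = ln(0.60914) / 24 = -0.49571 / 24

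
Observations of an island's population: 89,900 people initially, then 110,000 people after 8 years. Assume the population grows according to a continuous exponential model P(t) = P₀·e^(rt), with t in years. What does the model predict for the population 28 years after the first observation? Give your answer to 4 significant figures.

r = ln(110000/89900) / 8 ≈ 0.025223 per year
P(28) = 89900 · e^(0.025223·28) = 89900 · 2.02635 ≈ 182169.29

≈ 182,200 people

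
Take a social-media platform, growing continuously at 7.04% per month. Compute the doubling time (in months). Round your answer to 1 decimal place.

doubling time ≈ 9.8 months

doubling time = ln(2) / |r| = 0.69315 / 0.0704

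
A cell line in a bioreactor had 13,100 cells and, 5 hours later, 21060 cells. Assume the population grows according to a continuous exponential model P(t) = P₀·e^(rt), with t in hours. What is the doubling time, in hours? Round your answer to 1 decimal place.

r = ln(21060/13100) / 5 = ln(1.60763) / 5 ≈ 0.094953 per hour
doubling time = ln 2 / |r| = 0.69315 / 0.094953

doubling time ≈ 7.3 hours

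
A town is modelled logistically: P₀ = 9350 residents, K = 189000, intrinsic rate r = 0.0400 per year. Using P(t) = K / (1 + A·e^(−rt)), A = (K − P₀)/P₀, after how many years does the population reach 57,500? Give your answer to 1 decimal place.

A = (189000 − 9350)/9350 = 19.2139
57500 = 189000/(1 + 19.2139·e^(−0.04t)) → 1 + 19.2139·e^(−0.04t) = 3.28696
e^(−0.04t) = 0.119026 → t = ln(8.40152)/0.04 = 2.12841/0.04

t ≈ 53.2 years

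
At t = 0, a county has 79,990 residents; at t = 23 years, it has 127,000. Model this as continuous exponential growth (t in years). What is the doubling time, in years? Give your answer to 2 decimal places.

r = ln(127000/79990) / 23 = ln(1.5877) / 23 ≈ 0.020099 per year
doubling time = ln 2 / |r| = 0.69315 / 0.020099

doubling time ≈ 34.49 years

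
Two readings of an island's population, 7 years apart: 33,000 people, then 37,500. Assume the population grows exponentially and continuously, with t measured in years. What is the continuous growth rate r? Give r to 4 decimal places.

r ≈ 0.0183 per year

37500 = 33000 · e^(r·7)
e^(7r) = 37500/33000 = 1.13636
r = ln(1.13636) / 7 = 0.12783 / 7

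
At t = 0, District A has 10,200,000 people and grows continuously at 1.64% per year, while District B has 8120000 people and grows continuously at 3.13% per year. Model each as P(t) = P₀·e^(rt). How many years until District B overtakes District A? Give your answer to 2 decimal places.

t ≈ 15.31 years

10200000·e^(0.0164t) = 8120000·e^(0.0313t)
10200000/8120000 = e^((0.0313 − 0.0164)t) → ln(1.25616) = 0.0149·t
t = 0.22806 / 0.0149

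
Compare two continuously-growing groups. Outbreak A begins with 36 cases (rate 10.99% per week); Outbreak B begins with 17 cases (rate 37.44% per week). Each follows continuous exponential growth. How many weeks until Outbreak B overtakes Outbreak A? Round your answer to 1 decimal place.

t ≈ 2.8 weeks

36·e^(0.1099t) = 17·e^(0.3744t)
36/17 = e^((0.3744 − 0.1099)t) → ln(2.11765) = 0.2645·t
t = 0.75031 / 0.2645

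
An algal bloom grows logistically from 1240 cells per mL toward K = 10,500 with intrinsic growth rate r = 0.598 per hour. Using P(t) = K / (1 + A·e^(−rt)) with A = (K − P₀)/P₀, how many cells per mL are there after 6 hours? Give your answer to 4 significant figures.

A = (10500 − 1240)/1240 = 7.46774
P(6) = 10500 / (1 + 7.46774·e^(−0.598·6)) = 10500 / (1 + 7.46774·0.027654)
= 10500 / 1.20651 ≈ 8702.79

≈ 8,703 cells per mL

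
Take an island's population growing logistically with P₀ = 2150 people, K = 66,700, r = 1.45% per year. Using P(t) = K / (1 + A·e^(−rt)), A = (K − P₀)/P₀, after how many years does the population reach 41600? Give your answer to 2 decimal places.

t ≈ 269.46 years

A = (66700 − 2150)/2150 = 30.02326
41600 = 66700/(1 + 30.02326·e^(−0.0145t)) → 1 + 30.02326·e^(−0.0145t) = 1.60337
e^(−0.0145t) = 0.020097 → t = ln(49.75966)/0.0145 = 3.9072/0.0145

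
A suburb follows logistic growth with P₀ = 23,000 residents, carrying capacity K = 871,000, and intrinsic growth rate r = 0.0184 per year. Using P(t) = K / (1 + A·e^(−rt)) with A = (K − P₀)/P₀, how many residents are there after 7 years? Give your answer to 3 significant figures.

≈ 26,100 residents

A = (871000 − 23000)/23000 = 36.86957
P(7) = 871000 / (1 + 36.86957·e^(−0.0184·7)) = 871000 / (1 + 36.86957·0.87915)
= 871000 / 33.41387 ≈ 26067.02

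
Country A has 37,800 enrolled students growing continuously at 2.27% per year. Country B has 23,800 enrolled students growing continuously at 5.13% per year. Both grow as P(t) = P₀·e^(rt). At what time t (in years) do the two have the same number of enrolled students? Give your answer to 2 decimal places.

t ≈ 16.18 years

37800·e^(0.0227t) = 23800·e^(0.0513t)
37800/23800 = e^((0.0513 − 0.0227)t) → ln(1.58824) = 0.0286·t
t = 0.46262 / 0.0286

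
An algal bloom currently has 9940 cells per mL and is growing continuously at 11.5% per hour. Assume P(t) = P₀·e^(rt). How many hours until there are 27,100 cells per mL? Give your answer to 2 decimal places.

t ≈ 8.72 hours

27100 = 9940 · e^(0.115·t)
t = ln(27100/9940) / 0.115 = ln(2.72636) / 0.115 = 1.00297 / 0.115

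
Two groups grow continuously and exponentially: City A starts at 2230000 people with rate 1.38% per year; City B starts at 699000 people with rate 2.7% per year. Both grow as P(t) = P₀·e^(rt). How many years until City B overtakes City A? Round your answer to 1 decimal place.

2230000·e^(0.0138t) = 699000·e^(0.027t)
2230000/699000 = e^((0.027 − 0.0138)t) → ln(3.19027) = 0.0132·t
t = 1.16011 / 0.0132

t ≈ 87.9 years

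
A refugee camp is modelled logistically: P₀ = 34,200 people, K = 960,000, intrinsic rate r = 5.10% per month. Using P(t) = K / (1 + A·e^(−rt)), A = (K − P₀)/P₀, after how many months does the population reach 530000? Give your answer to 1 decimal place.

A = (960000 − 34200)/34200 = 27.07018
530000 = 960000/(1 + 27.07018·e^(−0.051t)) → 1 + 27.07018·e^(−0.051t) = 1.81132
e^(−0.051t) = 0.029971 → t = ln(33.36557)/0.051 = 3.50752/0.051

t ≈ 68.8 months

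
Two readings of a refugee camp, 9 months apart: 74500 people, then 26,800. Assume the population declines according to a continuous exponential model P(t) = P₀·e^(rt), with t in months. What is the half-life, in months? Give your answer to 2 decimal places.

r = ln(26800/74500) / 9 = ln(0.35973) / 9 ≈ -0.1136 per month
half-life = ln 2 / |r| = 0.69315 / 0.1136

half-life ≈ 6.10 months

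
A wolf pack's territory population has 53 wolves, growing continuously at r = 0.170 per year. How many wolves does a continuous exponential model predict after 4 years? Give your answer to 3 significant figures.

P(4) = 53 · e^(0.17·4) = 53 · e^(0.68)
= 53 · 1.97388 ≈ 104.62

≈ 105 wolves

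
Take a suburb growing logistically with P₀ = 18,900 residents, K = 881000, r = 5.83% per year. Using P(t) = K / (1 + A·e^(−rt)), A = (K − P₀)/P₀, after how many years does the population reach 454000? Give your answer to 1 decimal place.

A = (881000 − 18900)/18900 = 45.61376
454000 = 881000/(1 + 45.61376·e^(−0.0583t)) → 1 + 45.61376·e^(−0.0583t) = 1.94053
e^(−0.0583t) = 0.020619 → t = ln(48.498)/0.0583 = 3.88152/0.0583

t ≈ 66.6 years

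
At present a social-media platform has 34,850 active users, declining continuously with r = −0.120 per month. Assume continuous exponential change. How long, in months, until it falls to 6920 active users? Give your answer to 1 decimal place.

6920 = 34850 · e^(-0.12·t)
t = ln(6920/34850) / -0.12 = ln(0.19857) / -0.12 = -1.61664 / -0.12

t ≈ 13.5 months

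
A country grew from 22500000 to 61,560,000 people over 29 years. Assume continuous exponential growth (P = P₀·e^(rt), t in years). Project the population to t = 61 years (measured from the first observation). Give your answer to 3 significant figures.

r = ln(61560000/22500000) / 29 ≈ 0.034707 per year
P(61) = 22500000 · e^(0.034707·61) = 22500000 · 8.30713 ≈ 186910461.75

≈ 187,000,000 people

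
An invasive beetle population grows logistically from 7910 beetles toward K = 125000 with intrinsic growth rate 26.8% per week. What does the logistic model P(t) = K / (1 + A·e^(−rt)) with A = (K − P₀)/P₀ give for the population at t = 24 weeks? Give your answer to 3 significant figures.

A = (125000 − 7910)/7910 = 14.80278
P(24) = 125000 / (1 + 14.80278·e^(−0.268·24)) = 125000 / (1 + 14.80278·0.001609)
= 125000 / 1.02382 ≈ 122091.65

≈ 122,000 beetles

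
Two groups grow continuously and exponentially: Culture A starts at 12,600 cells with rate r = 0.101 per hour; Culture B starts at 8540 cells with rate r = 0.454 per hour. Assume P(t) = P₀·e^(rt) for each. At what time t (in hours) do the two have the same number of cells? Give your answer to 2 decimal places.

12600·e^(0.101t) = 8540·e^(0.454t)
12600/8540 = e^((0.454 − 0.101)t) → ln(1.47541) = 0.353·t
t = 0.38894 / 0.353

t ≈ 1.10 hours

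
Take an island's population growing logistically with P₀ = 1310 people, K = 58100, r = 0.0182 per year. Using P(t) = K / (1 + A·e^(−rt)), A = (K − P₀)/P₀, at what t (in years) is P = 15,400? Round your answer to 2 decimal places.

A = (58100 − 1310)/1310 = 43.35115
15400 = 58100/(1 + 43.35115·e^(−0.0182t)) → 1 + 43.35115·e^(−0.0182t) = 3.77273
e^(−0.0182t) = 0.06396 → t = ln(15.63484)/0.0182 = 2.7495/0.0182

t ≈ 151.07 years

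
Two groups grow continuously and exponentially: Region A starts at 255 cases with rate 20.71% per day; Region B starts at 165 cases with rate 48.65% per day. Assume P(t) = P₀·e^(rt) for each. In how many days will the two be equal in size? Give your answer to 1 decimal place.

t ≈ 1.6 days

255·e^(0.2071t) = 165·e^(0.4865t)
255/165 = e^((0.4865 − 0.2071)t) → ln(1.54545) = 0.2794·t
t = 0.43532 / 0.2794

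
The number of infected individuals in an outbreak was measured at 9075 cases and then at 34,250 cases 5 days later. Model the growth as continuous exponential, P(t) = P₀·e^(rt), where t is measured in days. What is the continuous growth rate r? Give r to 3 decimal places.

34250 = 9075 · e^(r·5)
e^(5r) = 34250/9075 = 3.7741
r = ln(3.7741) / 5 = 1.32816 / 5

r ≈ 0.266 per day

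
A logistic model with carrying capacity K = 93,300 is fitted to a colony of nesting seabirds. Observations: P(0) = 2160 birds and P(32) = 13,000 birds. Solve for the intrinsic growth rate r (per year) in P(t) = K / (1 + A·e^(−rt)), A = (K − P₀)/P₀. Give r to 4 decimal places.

r ≈ 0.0600 per year

A = (93300 − 2160)/2160 = 42.19444
13000 = 93300/(1 + 42.19444·e^(−r·32)) → e^(−32r) = (7.17692 − 1)/42.19444 = 0.146392
r = −ln(0.146392)/32 = 1.92147/32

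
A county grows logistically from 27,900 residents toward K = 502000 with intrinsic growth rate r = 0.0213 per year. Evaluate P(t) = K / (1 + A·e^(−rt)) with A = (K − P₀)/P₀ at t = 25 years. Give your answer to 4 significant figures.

≈ 45,730 residents

A = (502000 − 27900)/27900 = 16.99283
P(25) = 502000 / (1 + 16.99283·e^(−0.0213·25)) = 502000 / (1 + 16.99283·0.587135)
= 502000 / 10.97709 ≈ 45731.61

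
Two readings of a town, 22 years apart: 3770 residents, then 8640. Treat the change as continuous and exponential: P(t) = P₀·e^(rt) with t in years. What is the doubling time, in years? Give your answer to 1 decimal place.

doubling time ≈ 18.4 years

r = ln(8640/3770) / 22 = ln(2.29178) / 22 ≈ 0.037697 per year
doubling time = ln 2 / |r| = 0.69315 / 0.037697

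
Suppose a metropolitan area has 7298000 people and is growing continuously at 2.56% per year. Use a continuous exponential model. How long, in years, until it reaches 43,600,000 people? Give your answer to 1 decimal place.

43600000 = 7298000 · e^(0.0256·t)
t = ln(43600000/7298000) / 0.0256 = ln(5.97424) / 0.0256 = 1.78746 / 0.0256

t ≈ 69.8 years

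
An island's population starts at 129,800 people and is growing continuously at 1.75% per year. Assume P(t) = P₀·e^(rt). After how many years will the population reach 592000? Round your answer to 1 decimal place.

592000 = 129800 · e^(0.0175·t)
t = ln(592000/129800) / 0.0175 = ln(4.56086) / 0.0175 = 1.51751 / 0.0175

t ≈ 86.7 years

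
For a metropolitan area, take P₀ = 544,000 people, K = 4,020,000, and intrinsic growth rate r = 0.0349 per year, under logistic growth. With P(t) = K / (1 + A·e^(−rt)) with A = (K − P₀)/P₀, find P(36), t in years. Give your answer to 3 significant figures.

A = (4020000 − 544000)/544000 = 6.38971
P(36) = 4020000 / (1 + 6.38971·e^(−0.0349·36)) = 4020000 / (1 + 6.38971·0.284677)
= 4020000 / 2.819 ≈ 1426036.37

≈ 1,430,000 people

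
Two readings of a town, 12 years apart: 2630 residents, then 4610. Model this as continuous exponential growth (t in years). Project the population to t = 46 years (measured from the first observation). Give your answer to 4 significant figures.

r = ln(4610/2630) / 12 ≈ 0.04677 per year
P(46) = 2630 · e^(0.04677·46) = 2630 · 8.59719 ≈ 22610.61

≈ 22,610 residents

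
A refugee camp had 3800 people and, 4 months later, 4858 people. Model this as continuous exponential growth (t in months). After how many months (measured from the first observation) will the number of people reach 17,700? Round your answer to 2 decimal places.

t ≈ 25.06 months

r = ln(4858/3800) / 4 ≈ 0.061406 per month
t = ln(17700/3800) / r = 1.53856 / 0.061406 ≈ 25.055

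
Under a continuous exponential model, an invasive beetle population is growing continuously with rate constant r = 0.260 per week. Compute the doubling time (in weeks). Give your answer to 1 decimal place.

doubling time = ln(2) / |r| = 0.69315 / 0.26

doubling time ≈ 2.7 weeks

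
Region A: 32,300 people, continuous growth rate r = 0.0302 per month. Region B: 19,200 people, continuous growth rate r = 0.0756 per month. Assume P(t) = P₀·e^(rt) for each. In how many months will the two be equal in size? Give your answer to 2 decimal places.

t ≈ 11.46 months

32300·e^(0.0302t) = 19200·e^(0.0756t)
32300/19200 = e^((0.0756 − 0.0302)t) → ln(1.68229) = 0.0454·t
t = 0.52016 / 0.0454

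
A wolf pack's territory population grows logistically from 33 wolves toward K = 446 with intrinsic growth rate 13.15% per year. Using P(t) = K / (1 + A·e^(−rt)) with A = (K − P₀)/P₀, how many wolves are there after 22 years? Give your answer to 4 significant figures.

A = (446 − 33)/33 = 12.51515
P(22) = 446 / (1 + 12.51515·e^(−0.1315·22)) = 446 / (1 + 12.51515·0.05541)
= 446 / 1.69346 ≈ 263.37

≈ 263.4 wolves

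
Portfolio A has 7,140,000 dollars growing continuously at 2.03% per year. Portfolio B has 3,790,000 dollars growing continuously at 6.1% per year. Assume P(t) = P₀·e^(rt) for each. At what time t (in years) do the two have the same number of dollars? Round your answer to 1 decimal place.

7140000·e^(0.0203t) = 3790000·e^(0.061t)
7140000/3790000 = e^((0.061 − 0.0203)t) → ln(1.88391) = 0.0407·t
t = 0.63335 / 0.0407

t ≈ 15.6 years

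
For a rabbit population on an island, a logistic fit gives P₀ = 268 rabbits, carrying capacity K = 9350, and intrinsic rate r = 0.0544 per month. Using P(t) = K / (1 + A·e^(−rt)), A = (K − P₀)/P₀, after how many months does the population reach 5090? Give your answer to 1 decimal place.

t ≈ 68.0 months

A = (9350 − 268)/268 = 33.88806
5090 = 9350/(1 + 33.88806·e^(−0.0544t)) → 1 + 33.88806·e^(−0.0544t) = 1.83694
e^(−0.0544t) = 0.024697 → t = ln(40.49066)/0.0544 = 3.70107/0.0544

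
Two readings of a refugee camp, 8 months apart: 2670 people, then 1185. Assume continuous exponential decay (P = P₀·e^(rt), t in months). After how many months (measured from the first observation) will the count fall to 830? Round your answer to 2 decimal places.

t ≈ 11.51 months

r = ln(1185/2670) / 8 ≈ -0.101542 per month
t = ln(830/2670) / r = -1.16841 / -0.101542 ≈ 11.507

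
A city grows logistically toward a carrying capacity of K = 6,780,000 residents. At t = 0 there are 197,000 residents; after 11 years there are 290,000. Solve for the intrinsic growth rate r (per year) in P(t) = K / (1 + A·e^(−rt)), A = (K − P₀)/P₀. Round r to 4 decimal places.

r ≈ 0.0364 per year

A = (6780000 − 197000)/197000 = 33.41624
290000 = 6780000/(1 + 33.41624·e^(−r·11)) → e^(−11r) = (23.37931 − 1)/33.41624 = 0.669714
r = −ln(0.669714)/11 = 0.40091/11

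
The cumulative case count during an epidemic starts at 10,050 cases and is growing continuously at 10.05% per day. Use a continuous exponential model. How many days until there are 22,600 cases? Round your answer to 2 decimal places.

t ≈ 8.06 days

22600 = 10050 · e^(0.1005·t)
t = ln(22600/10050) / 0.1005 = ln(2.24876) / 0.1005 = 0.81038 / 0.1005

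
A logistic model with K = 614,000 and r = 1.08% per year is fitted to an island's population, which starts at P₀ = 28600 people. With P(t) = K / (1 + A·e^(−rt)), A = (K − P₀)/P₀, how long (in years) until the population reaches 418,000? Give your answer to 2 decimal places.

A = (614000 − 28600)/28600 = 20.46853
418000 = 614000/(1 + 20.46853·e^(−0.0108t)) → 1 + 20.46853·e^(−0.0108t) = 1.4689
e^(−0.0108t) = 0.022908 → t = ln(43.65228)/0.0108 = 3.77626/0.0108

t ≈ 349.65 years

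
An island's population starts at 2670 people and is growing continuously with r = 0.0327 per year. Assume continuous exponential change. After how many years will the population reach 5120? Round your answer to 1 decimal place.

t ≈ 19.9 years

5120 = 2670 · e^(0.0327·t)
t = ln(5120/2670) / 0.0327 = ln(1.9176) / 0.0327 = 0.65108 / 0.0327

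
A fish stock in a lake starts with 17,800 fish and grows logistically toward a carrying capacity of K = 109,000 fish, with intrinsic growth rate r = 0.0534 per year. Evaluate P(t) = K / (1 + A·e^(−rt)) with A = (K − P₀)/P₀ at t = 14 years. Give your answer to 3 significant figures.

A = (109000 − 17800)/17800 = 5.1236
P(14) = 109000 / (1 + 5.1236·e^(−0.0534·14)) = 109000 / (1 + 5.1236·0.473502)
= 109000 / 3.42603 ≈ 31815.24

≈ 31,800 fish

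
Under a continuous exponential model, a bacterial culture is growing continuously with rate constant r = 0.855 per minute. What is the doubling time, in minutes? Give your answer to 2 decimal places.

doubling time ≈ 0.81 minutes

doubling time = ln(2) / |r| = 0.69315 / 0.855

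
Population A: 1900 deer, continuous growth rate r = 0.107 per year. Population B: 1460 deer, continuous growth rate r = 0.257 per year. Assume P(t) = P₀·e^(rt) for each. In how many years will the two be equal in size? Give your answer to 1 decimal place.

t ≈ 1.8 years

1900·e^(0.107t) = 1460·e^(0.257t)
1900/1460 = e^((0.257 − 0.107)t) → ln(1.30137) = 0.15·t
t = 0.26342 / 0.15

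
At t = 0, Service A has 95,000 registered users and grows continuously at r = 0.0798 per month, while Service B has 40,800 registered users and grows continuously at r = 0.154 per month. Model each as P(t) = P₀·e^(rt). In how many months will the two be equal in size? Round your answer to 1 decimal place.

t ≈ 11.4 months

95000·e^(0.0798t) = 40800·e^(0.154t)
95000/40800 = e^((0.154 − 0.0798)t) → ln(2.32843) = 0.0742·t
t = 0.84519 / 0.0742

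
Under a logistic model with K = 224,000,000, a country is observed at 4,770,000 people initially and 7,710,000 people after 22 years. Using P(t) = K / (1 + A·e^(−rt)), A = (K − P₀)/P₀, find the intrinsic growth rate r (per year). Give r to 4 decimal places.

A = (224000000 − 4770000)/4770000 = 45.96017
7710000 = 224000000/(1 + 45.96017·e^(−r·22)) → e^(−22r) = (29.05318 − 1)/45.96017 = 0.61038
r = −ln(0.61038)/22 = 0.49367/22

r ≈ 0.0224 per year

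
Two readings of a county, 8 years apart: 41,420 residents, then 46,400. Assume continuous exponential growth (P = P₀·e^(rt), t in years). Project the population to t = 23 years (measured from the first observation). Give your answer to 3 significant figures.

r = ln(46400/41420) / 8 ≈ 0.014192 per year
P(23) = 41420 · e^(0.014192·23) = 41420 · 1.38599 ≈ 57407.72

≈ 57,400 residents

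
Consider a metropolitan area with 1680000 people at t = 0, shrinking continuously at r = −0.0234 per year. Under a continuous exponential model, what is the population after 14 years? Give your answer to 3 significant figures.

P(14) = 1680000 · e^(-0.0234·14) = 1680000 · e^(-0.3276)
= 1680000 · 0.72065 ≈ 1210694.05

≈ 1,210,000 people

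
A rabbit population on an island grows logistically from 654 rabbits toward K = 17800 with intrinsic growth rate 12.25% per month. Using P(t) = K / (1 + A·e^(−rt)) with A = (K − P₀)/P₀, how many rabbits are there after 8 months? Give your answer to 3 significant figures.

A = (17800 − 654)/654 = 26.21713
P(8) = 17800 / (1 + 26.21713·e^(−0.1225·8)) = 17800 / (1 + 26.21713·0.375311)
= 17800 / 10.83958 ≈ 1642.13

≈ 1,640 rabbits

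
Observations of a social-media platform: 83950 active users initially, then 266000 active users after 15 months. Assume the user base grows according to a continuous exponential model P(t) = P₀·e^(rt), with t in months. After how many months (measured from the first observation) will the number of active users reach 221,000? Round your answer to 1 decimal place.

t ≈ 12.6 months

r = ln(266000/83950) / 15 ≈ 0.076885 per month
t = ln(221000/83950) / r = 0.96794 / 0.076885 ≈ 12.589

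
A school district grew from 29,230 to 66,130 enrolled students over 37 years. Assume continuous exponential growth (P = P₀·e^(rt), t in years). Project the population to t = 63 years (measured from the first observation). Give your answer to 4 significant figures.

≈ 117,400 enrolled students

r = ln(66130/29230) / 37 ≈ 0.022066 per year
P(63) = 29230 · e^(0.022066·63) = 29230 · 4.01538 ≈ 117369.6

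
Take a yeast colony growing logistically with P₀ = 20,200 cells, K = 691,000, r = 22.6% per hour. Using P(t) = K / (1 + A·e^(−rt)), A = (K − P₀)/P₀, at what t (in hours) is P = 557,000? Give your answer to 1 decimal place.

t ≈ 21.8 hours

A = (691000 − 20200)/20200 = 33.20792
557000 = 691000/(1 + 33.20792·e^(−0.226t)) → 1 + 33.20792·e^(−0.226t) = 1.24057
e^(−0.226t) = 0.007244 → t = ln(138.03591)/0.226 = 4.92751/0.226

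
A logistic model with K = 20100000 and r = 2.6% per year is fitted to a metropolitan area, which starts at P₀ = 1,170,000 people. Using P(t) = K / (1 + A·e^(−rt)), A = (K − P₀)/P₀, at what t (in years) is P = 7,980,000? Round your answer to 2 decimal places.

t ≈ 90.99 years

A = (20100000 − 1170000)/1170000 = 16.17949
7980000 = 20100000/(1 + 16.17949·e^(−0.026t)) → 1 + 16.17949·e^(−0.026t) = 2.5188
e^(−0.026t) = 0.093872 → t = ln(10.65283)/0.026 = 2.36583/0.026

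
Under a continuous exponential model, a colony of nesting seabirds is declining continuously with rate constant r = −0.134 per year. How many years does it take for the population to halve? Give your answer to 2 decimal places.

half-life ≈ 5.17 years

half-life = ln(2) / |r| = 0.69315 / 0.134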